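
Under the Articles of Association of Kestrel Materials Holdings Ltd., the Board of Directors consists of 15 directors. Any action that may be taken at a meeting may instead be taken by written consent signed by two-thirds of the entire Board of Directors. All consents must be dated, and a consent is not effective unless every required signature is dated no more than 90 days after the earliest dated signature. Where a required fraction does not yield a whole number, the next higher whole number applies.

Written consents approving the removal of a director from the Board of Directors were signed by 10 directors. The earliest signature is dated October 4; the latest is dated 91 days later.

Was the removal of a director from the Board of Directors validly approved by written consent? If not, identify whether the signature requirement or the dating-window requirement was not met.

Not effective — dating-window requirement not satisfied.

Signatures required: two-thirds of 15 — 2/3 of 15 = 10, so 10 needed; 10 signed. Sufficient.
Dating window: the latest signature is 91 days after the earliest; the limit is 90 days. Outside the window.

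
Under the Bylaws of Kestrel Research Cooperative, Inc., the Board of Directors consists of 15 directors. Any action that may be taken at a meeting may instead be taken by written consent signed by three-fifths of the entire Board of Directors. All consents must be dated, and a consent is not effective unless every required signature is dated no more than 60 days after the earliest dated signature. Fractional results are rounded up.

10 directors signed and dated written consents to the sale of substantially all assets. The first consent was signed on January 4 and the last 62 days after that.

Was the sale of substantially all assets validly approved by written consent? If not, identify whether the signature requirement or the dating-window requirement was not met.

Not effective — dating-window requirement not satisfied.

Signatures required: three-fifths of 15 — 3/5 of 15 = 9, so 9 needed; 10 signed. Sufficient.
Dating window: the latest signature is 62 days after the earliest; the limit is 60 days. Outside the window.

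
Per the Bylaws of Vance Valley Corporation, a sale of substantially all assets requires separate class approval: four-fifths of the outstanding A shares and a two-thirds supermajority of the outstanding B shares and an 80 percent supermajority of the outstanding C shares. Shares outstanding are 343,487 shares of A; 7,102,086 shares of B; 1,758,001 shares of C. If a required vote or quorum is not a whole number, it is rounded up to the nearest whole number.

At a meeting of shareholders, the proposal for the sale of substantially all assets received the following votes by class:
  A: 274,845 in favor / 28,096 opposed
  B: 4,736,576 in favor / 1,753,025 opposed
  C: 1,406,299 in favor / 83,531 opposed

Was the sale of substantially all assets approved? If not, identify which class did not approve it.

Not approved — the C shares did not give the required vote.

A: 4/5 of 343487 = 274789.60, rounded up to 274790; 274,790 required, 274,845 in favor — approved.
B: 2/3 of 7102086 = 4734724; 4,734,724 required, 4,736,576 in favor — approved.
C: 4/5 of 1758001 = 1406400.80, rounded up to 1406401; 1,406,401 required, 1,406,299 in favor — not approved.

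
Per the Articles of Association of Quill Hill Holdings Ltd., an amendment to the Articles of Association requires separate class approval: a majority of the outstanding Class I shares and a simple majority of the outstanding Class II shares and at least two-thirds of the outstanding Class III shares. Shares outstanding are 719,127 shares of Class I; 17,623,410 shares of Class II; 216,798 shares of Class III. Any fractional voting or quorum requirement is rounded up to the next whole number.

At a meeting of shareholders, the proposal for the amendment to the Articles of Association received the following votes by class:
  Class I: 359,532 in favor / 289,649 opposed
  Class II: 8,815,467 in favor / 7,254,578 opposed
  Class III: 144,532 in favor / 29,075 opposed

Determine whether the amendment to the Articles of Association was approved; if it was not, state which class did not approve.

Class I: a majority of 719127 is 359564; 359,564 required, 359,532 in favor — not approved.
Class II: a majority of 17623410 is 8811706; 8,811,706 required, 8,815,467 in favor — approved.
Class III: 2/3 of 216798 = 144532; 144,532 required, 144,532 in favor — approved.

Not approved — the Class I shares did not give the required vote.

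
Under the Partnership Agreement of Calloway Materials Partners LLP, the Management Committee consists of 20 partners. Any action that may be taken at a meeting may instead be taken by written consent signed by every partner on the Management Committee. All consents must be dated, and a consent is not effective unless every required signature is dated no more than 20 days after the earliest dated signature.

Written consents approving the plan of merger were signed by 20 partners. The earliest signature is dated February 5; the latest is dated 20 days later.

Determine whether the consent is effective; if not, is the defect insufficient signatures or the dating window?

Signatures required: all of 20 — unanimous means all 20, so 20 needed; 20 signed. Sufficient.
Dating window: the latest signature is 20 days after the earliest; the limit is 20 days. Within the window.

Effective — both the signature and dating-window requirements are satisfied.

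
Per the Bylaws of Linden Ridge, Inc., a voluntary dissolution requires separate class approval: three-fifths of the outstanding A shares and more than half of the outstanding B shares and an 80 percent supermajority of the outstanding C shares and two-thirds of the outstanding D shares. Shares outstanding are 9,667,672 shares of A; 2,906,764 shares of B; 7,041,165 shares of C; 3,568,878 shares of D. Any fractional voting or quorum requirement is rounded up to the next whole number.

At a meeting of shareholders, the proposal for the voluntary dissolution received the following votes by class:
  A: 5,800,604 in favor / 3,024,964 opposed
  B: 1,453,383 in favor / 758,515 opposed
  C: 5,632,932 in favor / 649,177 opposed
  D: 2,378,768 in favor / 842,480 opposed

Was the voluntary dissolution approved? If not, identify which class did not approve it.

A: 3/5 of 9667672 = 5800603.20, rounded up to 5800604; 5,800,604 required, 5,800,604 in favor — approved.
B: a majority of 2906764 is 1453383; 1,453,383 required, 1,453,383 in favor — approved.
C: 4/5 of 7041165 = 5632932; 5,632,932 required, 5,632,932 in favor — approved.
D: 2/3 of 3568878 = 2379252; 2,379,252 required, 2,378,768 in favor — not approved.

Not approved — the D shares did not give the required vote.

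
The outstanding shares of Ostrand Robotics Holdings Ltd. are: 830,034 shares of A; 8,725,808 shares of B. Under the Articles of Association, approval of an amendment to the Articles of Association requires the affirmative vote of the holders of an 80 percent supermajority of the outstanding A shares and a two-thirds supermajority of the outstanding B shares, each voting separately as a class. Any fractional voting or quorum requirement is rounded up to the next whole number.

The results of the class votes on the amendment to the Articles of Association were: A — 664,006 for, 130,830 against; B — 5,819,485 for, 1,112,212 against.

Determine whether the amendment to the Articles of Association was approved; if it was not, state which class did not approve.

Not approved — the A shares did not give the required vote.

A: 4/5 of 830034 = 664027.20, rounded up to 664028; 664,028 required, 664,006 in favor — not approved.
B: 2/3 of 8725808 = 5817205.33, rounded up to 5817206; 5,817,206 required, 5,819,485 in favor — approved.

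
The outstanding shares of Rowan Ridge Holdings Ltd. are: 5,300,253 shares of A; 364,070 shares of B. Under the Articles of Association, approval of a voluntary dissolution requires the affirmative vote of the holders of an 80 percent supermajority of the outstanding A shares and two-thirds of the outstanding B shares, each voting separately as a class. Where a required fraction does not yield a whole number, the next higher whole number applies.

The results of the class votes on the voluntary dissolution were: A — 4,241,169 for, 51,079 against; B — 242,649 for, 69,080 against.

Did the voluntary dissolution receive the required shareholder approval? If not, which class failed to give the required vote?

A: 4/5 of 5300253 = 4240202.40, rounded up to 4240203; 4,240,203 required, 4,241,169 in favor — approved.
B: 2/3 of 364070 = 242713.33, rounded up to 242714; 242,714 required, 242,649 in favor — not approved.

Not approved — the B shares did not give the required vote.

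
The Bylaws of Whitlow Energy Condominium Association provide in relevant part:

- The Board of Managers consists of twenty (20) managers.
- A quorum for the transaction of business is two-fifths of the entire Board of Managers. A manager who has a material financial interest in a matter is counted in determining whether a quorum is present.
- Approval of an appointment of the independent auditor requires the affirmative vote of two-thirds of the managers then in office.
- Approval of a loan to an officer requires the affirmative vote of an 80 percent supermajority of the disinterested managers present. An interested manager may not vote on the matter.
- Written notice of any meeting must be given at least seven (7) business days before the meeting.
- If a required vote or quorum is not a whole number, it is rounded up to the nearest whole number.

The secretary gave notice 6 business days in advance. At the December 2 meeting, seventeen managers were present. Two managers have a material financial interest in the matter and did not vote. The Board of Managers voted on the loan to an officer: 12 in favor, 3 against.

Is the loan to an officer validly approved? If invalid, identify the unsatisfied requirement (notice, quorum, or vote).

Notice: 6 business days given; 7 required (6 < 7). Not satisfied.
Quorum: 17 present (interested managers count toward quorum); quorum is 8. Satisfied.
Vote: the loan to an officer requires four-fifths of the disinterested managers present (17 − 2 = 15). 4/5 of 15 = 12, so 12 affirmative votes are needed; 12 voted in favor. Satisfied.

Invalid — notice requirement not satisfied.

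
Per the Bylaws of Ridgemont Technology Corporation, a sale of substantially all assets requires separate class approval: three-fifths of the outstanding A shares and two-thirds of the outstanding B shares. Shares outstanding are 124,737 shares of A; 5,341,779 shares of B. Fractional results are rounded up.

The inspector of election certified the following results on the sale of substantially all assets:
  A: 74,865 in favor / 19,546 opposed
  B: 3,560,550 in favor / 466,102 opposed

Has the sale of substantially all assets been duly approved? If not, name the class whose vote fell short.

A: 3/5 of 124737 = 74842.20, rounded up to 74843; 74,843 required, 74,865 in favor — approved.
B: 2/3 of 5341779 = 3561186; 3,561,186 required, 3,560,550 in favor — not approved.

Not approved — the B shares did not give the required vote.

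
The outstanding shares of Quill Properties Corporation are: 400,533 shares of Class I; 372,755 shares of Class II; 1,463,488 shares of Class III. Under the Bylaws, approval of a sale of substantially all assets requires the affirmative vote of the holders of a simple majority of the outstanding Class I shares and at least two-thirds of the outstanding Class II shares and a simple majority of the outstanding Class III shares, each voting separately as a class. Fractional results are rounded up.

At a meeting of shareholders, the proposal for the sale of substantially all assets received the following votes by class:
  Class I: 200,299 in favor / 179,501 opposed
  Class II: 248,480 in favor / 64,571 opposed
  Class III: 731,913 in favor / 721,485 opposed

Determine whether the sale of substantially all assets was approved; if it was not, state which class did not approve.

Not approved — the Class II shares did not give the required vote.

Class I: a majority of 400533 is 200267; 200,267 required, 200,299 in favor — approved.
Class II: 2/3 of 372755 = 248503.33, rounded up to 248504; 248,504 required, 248,480 in favor — not approved.
Class III: a majority of 1463488 is 731745; 731,745 required, 731,913 in favor — approved.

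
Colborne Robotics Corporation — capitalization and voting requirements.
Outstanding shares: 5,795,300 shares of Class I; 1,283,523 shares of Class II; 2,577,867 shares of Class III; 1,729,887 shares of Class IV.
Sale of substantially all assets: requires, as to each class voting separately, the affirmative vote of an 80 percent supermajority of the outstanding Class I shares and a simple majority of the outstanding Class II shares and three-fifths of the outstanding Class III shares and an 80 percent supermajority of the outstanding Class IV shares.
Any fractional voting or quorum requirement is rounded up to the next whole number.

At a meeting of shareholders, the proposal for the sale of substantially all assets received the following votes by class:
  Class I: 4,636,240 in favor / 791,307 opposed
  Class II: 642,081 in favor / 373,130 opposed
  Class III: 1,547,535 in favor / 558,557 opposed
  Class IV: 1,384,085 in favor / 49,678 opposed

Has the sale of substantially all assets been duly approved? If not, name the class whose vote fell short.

Approved — every class gave the required vote.

Class I: 4/5 of 5795300 = 4636240; 4,636,240 required, 4,636,240 in favor — approved.
Class II: a majority of 1283523 is 641762; 641,762 required, 642,081 in favor — approved.
Class III: 3/5 of 2577867 = 1546720.20, rounded up to 1546721; 1,546,721 required, 1,547,535 in favor — approved.
Class IV: 4/5 of 1729887 = 1383909.60, rounded up to 1383910; 1,383,910 required, 1,384,085 in favor — approved.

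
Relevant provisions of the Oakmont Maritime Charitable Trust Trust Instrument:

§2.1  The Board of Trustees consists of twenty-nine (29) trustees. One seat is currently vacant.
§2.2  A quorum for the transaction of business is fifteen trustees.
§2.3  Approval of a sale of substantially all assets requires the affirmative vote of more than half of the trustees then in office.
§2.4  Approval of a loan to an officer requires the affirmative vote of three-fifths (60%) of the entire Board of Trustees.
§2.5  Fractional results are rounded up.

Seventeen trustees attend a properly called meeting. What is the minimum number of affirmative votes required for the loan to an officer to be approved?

18

The loan to an officer requires three-fifths of the entire Board of Trustees (29).
3/5 of 29 = 17.40, rounded up to 18.
(Only 17 can vote, so the loan to an officer cannot pass at this meeting, but the required vote is still 18.)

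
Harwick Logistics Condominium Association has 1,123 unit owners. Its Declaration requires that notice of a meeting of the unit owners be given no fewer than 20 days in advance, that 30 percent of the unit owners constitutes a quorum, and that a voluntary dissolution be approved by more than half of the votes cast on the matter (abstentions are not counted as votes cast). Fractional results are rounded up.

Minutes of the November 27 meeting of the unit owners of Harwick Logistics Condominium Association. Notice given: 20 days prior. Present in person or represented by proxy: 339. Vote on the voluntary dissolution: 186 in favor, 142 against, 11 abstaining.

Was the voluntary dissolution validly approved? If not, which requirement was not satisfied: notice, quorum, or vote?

Valid — all requirements satisfied.

Notice: 20 days given; 20 required. Satisfied.
Quorum: 30% of 1,123 = 336.90, rounded up to 337; 339 present. Satisfied.
Vote: requires a majority of the votes cast (339 − 11 abstaining = 328); a majority of 328 is 165, so 165 needed; 186 in favor. Satisfied.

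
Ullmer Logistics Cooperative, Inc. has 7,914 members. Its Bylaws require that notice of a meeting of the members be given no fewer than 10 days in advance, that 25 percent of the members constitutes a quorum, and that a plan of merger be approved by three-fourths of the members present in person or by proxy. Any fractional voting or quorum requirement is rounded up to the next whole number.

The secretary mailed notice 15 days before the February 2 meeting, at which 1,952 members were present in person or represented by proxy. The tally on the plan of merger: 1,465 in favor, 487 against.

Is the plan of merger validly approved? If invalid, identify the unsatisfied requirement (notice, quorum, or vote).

Notice: 15 days given; 10 required. Satisfied.
Quorum: 25% of 7,914 = 1,978.50, rounded up to 1,979; 1,952 present. Not satisfied.
Vote: requires three-fourths of those present (1,952); 3/4 of 1952 = 1464, so 1,464 needed; 1,465 in favor. Satisfied.

Invalid — quorum requirement not satisfied.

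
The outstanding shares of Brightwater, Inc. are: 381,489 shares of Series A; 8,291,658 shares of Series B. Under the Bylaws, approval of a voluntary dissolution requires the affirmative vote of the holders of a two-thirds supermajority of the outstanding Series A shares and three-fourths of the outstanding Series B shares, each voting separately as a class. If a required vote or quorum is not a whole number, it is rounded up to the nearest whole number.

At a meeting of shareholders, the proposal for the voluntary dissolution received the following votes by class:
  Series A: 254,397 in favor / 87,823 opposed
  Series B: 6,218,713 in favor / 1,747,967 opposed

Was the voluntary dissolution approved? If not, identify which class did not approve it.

Series A: 2/3 of 381489 = 254326; 254,326 required, 254,397 in favor — approved.
Series B: 3/4 of 8291658 = 6218743.50, rounded up to 6218744; 6,218,744 required, 6,218,713 in favor — not approved.

Not approved — the Series B shares did not give the required vote.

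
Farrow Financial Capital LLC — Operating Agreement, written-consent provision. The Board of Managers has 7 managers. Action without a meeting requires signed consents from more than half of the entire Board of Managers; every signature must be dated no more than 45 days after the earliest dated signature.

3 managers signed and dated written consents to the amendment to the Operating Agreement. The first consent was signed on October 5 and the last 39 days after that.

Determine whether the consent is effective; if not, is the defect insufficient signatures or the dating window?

Signatures required: more than half of 7 — a majority of 7 is 4, so 4 needed; 3 signed. Insufficient.
Dating window: the latest signature is 39 days after the earliest; the limit is 45 days. Within the window.

Not effective — insufficient signatures.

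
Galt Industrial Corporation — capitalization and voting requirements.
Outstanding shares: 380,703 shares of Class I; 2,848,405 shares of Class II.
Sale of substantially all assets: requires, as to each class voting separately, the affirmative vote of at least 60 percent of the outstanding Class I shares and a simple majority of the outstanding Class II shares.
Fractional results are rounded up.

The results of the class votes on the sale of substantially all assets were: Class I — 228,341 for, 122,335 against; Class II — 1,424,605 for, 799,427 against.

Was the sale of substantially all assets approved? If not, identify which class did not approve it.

Not approved — the Class I shares did not give the required vote.

Class I: 3/5 of 380703 = 228421.80, rounded up to 228422; 228,422 required, 228,341 in favor — not approved.
Class II: a majority of 2848405 is 1424203; 1,424,203 required, 1,424,605 in favor — approved.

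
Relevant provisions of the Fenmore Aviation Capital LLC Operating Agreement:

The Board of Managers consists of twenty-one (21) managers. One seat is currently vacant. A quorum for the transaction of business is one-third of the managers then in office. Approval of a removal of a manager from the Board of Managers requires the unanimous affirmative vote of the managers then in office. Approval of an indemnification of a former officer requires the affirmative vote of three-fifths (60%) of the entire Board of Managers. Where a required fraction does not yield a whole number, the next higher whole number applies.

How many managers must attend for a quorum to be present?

1/3 of 20 = 6.67, rounded up to 7.

7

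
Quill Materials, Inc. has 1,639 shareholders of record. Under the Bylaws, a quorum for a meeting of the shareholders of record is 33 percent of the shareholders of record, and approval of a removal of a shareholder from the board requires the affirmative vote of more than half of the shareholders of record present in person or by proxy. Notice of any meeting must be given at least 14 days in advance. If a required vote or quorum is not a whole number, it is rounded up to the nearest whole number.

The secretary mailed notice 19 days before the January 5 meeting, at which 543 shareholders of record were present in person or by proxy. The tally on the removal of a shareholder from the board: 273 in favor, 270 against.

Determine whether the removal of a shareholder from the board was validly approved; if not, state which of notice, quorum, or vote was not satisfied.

Valid — all requirements satisfied.

Notice: 19 days given; 14 required. Satisfied.
Quorum: 33% of 1,639 = 540.87, rounded up to 541; 543 present. Satisfied.
Vote: requires a majority of those present (543); a majority of 543 is 272, so 272 needed; 273 in favor. Satisfied.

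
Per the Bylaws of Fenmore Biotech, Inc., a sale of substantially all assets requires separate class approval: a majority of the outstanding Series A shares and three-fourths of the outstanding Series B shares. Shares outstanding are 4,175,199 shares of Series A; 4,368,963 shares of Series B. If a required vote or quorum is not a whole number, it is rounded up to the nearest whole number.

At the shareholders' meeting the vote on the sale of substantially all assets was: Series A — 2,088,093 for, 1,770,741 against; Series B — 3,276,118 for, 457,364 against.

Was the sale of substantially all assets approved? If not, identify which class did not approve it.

Not approved — the Series B shares did not give the required vote.

Series A: a majority of 4175199 is 2087600; 2,087,600 required, 2,088,093 in favor — approved.
Series B: 3/4 of 4368963 = 3276722.25, rounded up to 3276723; 3,276,723 required, 3,276,118 in favor — not approved.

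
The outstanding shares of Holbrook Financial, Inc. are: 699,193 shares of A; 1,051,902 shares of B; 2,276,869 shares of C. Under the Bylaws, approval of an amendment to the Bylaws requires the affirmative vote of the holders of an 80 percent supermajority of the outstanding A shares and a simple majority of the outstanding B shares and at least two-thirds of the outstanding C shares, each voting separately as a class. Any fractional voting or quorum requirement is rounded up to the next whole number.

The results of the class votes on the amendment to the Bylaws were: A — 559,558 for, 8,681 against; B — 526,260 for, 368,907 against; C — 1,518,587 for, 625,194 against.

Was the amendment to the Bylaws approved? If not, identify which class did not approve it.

Approved — every class gave the required vote.

A: 4/5 of 699193 = 559354.40, rounded up to 559355; 559,355 required, 559,558 in favor — approved.
B: a majority of 1051902 is 525952; 525,952 required, 526,260 in favor — approved.
C: 2/3 of 2276869 = 1517912.67, rounded up to 1517913; 1,517,913 required, 1,518,587 in favor — approved.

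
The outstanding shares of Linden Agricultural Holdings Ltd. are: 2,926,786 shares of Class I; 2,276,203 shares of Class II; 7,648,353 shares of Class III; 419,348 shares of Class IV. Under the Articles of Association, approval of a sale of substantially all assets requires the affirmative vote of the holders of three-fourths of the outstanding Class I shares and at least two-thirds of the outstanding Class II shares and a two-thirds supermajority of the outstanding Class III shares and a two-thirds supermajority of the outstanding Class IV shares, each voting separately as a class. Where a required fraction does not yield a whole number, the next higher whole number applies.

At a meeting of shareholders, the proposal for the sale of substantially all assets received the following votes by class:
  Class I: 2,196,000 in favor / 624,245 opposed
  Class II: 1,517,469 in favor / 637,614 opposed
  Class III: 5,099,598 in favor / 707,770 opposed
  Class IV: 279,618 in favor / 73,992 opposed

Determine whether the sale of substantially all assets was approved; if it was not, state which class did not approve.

Approved — every class gave the required vote.

Class I: 3/4 of 2926786 = 2195089.50, rounded up to 2195090; 2,195,090 required, 2,196,000 in favor — approved.
Class II: 2/3 of 2276203 = 1517468.67, rounded up to 1517469; 1,517,469 required, 1,517,469 in favor — approved.
Class III: 2/3 of 7648353 = 5098902; 5,098,902 required, 5,099,598 in favor — approved.
Class IV: 2/3 of 419348 = 279565.33, rounded up to 279566; 279,566 required, 279,618 in favor — approved.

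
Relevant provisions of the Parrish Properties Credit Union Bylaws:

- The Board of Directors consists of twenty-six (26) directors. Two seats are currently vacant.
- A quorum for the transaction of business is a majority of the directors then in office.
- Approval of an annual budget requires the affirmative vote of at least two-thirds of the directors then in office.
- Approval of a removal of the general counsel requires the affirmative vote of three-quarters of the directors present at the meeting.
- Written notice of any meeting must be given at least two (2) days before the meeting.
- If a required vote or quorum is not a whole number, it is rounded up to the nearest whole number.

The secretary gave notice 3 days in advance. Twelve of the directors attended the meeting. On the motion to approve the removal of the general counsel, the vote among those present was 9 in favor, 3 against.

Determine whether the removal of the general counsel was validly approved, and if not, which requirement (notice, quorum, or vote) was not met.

Notice: 3 days given; 2 required (3 ≥ 2). Satisfied.
Quorum: 12 present; quorum is 13. Not satisfied.
Vote: the removal of the general counsel requires three-fourths of the directors present (12). 3/4 of 12 = 9, so 9 affirmative votes are needed; 9 voted in favor. Satisfied. (Moot — without a quorum no business can be validly transacted.)

Invalid — quorum requirement not satisfied.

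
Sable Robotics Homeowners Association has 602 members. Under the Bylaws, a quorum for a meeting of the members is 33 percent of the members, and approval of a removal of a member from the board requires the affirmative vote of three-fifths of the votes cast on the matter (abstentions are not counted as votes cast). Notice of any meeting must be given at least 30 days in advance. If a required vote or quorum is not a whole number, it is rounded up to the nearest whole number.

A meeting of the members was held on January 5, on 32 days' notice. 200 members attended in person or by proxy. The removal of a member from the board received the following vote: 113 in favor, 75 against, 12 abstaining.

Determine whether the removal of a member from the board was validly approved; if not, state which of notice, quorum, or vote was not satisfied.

Notice: 32 days given; 30 required. Satisfied.
Quorum: 33% of 602 = 198.66, rounded up to 199; 200 present. Satisfied.
Vote: requires three-fifths of the votes cast (200 − 12 abstaining = 188); 3/5 of 188 = 112.80, rounded up to 113, so 113 needed; 113 in favor. Satisfied.

Valid — all requirements satisfied.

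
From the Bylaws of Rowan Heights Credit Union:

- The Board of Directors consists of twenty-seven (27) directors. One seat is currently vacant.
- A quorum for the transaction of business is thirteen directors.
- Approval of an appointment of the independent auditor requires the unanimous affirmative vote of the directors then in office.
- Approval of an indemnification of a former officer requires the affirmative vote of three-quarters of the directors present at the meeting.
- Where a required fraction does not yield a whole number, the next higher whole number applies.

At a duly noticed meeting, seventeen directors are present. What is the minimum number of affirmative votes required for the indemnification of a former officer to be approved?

The indemnification of a former officer requires three-fourths of the directors present (17).
3/4 of 17 = 12.75, rounded up to 13.

13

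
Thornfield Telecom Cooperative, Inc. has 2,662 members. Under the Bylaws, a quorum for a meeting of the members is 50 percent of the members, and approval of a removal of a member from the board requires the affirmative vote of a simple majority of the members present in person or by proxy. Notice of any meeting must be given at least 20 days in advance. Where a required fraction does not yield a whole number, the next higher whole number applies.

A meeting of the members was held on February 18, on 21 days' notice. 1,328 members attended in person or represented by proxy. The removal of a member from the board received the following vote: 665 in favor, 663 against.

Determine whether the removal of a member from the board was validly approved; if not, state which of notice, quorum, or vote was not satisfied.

Notice: 21 days given; 20 required. Satisfied.
Quorum: 50% of 2,662 = 1,331; 1,328 present. Not satisfied.
Vote: requires a majority of those present (1,328); a majority of 1328 is 665, so 665 needed; 665 in favor. Satisfied.

Invalid — quorum requirement not satisfied.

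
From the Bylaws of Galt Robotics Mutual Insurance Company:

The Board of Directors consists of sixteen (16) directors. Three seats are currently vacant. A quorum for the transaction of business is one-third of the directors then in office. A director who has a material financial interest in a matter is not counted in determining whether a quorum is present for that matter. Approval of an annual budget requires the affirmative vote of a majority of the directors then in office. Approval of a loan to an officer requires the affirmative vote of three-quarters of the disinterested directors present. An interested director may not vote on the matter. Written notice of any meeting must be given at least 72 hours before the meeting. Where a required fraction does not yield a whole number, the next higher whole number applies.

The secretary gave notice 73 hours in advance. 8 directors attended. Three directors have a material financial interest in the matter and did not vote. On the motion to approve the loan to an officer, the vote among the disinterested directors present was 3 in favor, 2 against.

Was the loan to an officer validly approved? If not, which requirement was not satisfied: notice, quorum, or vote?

Notice: 73 hours given; 72 required (73 ≥ 72). Satisfied.
Quorum: 8 present, but the 3 interested directors do not count, leaving 5. Quorum is 5. Satisfied.
Vote: the loan to an officer requires three-fourths of the disinterested directors present (8 − 3 = 5). 3/4 of 5 = 3.75, rounded up to 4, so 4 affirmative votes are needed; 3 voted in favor. Not satisfied.

Invalid — vote requirement not satisfied.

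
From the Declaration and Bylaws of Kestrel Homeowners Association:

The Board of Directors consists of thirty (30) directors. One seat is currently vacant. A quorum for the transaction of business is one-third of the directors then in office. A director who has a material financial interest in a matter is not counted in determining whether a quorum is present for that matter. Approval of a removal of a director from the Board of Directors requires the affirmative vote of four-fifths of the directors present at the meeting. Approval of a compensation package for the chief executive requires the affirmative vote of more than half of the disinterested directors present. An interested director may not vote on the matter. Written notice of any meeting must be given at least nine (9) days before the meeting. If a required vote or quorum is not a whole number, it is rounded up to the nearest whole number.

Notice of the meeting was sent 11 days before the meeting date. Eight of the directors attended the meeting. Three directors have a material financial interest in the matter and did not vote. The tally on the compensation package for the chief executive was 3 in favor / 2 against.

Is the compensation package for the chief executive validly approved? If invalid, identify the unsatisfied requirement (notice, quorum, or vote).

Invalid — quorum requirement not satisfied.

Notice: 11 days given; 9 required (11 ≥ 9). Satisfied.
Quorum: 8 present, but the 3 interested directors do not count, leaving 5. Quorum is 10. Not satisfied.
Vote: the compensation package for the chief executive requires a majority of the disinterested directors present (8 − 3 = 5). A majority of 5 is 3, so 3 affirmative votes are needed; 3 voted in favor. Satisfied. (Moot — without a quorum no business can be validly transacted.)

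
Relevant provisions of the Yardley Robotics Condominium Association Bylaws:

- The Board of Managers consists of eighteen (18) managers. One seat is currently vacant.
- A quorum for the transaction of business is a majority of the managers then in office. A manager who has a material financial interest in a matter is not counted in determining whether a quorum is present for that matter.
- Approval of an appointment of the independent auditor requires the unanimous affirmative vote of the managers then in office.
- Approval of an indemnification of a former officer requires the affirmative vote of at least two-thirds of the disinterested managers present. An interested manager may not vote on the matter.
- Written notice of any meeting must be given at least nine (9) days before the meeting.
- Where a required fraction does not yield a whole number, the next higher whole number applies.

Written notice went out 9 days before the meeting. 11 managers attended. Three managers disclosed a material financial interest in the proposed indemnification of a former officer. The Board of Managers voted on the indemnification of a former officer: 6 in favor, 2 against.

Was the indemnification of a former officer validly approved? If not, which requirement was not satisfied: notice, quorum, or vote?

Invalid — quorum requirement not satisfied.

Notice: 9 days given; 9 required (9 ≥ 9). Satisfied.
Quorum: 11 present, but the 3 interested managers do not count, leaving 8. Quorum is 9. Not satisfied.
Vote: the indemnification of a former officer requires two-thirds of the disinterested managers present (11 − 3 = 8). 2/3 of 8 = 5.33, rounded up to 6, so 6 affirmative votes are needed; 6 voted in favor. Satisfied. (Moot — without a quorum no business can be validly transacted.)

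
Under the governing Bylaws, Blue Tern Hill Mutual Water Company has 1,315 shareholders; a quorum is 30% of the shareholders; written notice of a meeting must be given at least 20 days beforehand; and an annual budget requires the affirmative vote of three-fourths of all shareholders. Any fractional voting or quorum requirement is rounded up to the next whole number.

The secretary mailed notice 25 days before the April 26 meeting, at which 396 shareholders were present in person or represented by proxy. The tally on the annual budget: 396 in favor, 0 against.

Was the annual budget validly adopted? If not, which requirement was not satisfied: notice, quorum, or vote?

Notice: 25 days given; 20 required. Satisfied.
Quorum: 30% of 1,315 = 394.50, rounded up to 395; 396 present. Satisfied.
Vote: requires three-fourths of all shareholders (1,315); 3/4 of 1315 = 986.25, rounded up to 987, so 987 needed; 396 in favor. Not satisfied.

Invalid — vote requirement not satisfied.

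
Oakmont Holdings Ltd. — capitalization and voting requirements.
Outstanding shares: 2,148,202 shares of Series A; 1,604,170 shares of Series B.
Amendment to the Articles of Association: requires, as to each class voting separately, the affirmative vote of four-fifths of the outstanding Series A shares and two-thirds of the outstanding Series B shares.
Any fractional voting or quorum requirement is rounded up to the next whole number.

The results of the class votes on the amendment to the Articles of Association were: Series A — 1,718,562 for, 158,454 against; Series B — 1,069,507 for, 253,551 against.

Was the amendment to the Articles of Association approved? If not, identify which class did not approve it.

Series A: 4/5 of 2148202 = 1718561.60, rounded up to 1718562; 1,718,562 required, 1,718,562 in favor — approved.
Series B: 2/3 of 1604170 = 1069446.67, rounded up to 1069447; 1,069,447 required, 1,069,507 in favor — approved.

Approved — every class gave the required vote.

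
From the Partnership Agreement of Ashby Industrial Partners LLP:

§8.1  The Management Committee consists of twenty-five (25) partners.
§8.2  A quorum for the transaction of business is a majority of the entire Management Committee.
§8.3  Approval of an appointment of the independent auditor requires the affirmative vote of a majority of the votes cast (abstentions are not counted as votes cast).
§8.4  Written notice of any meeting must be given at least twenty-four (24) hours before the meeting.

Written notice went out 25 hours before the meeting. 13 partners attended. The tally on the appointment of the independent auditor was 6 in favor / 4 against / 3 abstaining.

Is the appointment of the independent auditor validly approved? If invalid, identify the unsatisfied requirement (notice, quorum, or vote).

Valid — all requirements satisfied.

Notice: 25 hours given; 24 required (25 ≥ 24). Satisfied.
Quorum: 13 present; quorum is 13. Satisfied.
Vote: the appointment of the independent auditor requires a majority of the votes cast (13 present − 3 abstaining = 10). A majority of 10 is 6, so 6 affirmative votes are needed; 6 voted in favor. Satisfied.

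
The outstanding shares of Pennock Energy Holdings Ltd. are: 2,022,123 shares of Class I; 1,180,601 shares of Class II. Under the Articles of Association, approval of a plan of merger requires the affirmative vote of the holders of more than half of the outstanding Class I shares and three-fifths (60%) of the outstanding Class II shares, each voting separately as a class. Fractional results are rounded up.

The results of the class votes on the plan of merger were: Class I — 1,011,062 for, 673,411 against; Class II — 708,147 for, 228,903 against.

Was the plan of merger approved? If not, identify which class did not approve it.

Class I: a majority of 2022123 is 1011062; 1,011,062 required, 1,011,062 in favor — approved.
Class II: 3/5 of 1180601 = 708360.60, rounded up to 708361; 708,361 required, 708,147 in favor — not approved.

Not approved — the Class II shares did not give the required vote.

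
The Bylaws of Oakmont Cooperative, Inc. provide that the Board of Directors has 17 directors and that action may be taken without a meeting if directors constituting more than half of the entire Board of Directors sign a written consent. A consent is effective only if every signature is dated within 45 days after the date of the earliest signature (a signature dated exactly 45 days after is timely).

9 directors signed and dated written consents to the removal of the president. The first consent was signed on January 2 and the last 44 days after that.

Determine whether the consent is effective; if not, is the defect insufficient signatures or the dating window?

Signatures required: more than half of 17 — a majority of 17 is 9, so 9 needed; 9 signed. Sufficient.
Dating window: the latest signature is 44 days after the earliest; the limit is 45 days. Within the window.

Effective — both the signature and dating-window requirements are satisfied.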